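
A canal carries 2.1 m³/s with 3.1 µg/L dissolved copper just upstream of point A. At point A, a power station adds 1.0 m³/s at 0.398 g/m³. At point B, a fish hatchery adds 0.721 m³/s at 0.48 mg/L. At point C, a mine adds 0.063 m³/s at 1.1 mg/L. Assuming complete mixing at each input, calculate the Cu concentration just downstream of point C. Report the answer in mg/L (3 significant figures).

0.211 mg/L

3.1 µg/L = 0.0031 mg/L.
After input A: C = (2.1·0.0031 + 1·0.398) / 3.1 = 0.1305 mg/L.
After input B: C = (3.1·0.1305 + 0.721·0.48) / 3.821 = 0.1964 mg/L.
After input C: C = (3.821·0.1964 + 0.063·1.1) / 3.884 = 0.2111 mg/L.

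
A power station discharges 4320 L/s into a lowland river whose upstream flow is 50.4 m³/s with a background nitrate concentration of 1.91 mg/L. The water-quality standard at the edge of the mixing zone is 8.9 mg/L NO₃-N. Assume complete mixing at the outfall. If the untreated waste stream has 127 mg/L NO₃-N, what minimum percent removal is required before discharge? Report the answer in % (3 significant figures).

28.8 %

4320 L/s = 4.32 m³/s.
Mass balance: 8.9·54.72 = 4.32·Cₑ + 50.4·1.91.
Cₑ = (487 − 96.26) / 4.32 = 90.45 mg/L.
Required removal = 1 − 90.45/127 = 28.78 %.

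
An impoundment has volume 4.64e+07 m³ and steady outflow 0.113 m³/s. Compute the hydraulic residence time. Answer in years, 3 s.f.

13.0 yr

Q = 0.113 m³/s × 3.156e+07 s/yr = 3.566e+06 m³/yr.
Hydraulic residence time τ = V/Q = 4.64e+07/3.566e+06 = 13.01 yr.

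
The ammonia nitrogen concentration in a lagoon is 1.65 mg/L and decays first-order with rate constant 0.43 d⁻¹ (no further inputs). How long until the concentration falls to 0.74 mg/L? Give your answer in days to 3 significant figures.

t = ln(C₀/C)/k = ln(1.65/0.74)/0.43 = 0.8019/0.43 = 1.865 d.

1.86 d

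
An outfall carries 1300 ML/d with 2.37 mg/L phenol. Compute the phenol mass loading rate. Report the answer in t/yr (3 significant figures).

1130 t/yr

1300 ML/d = 15.05 m³/s.
Mass flux = Q·C = 15.05 m³/s × 2.37 g/m³ = 35.66 g/s.
= 35.66 g/s × 31.56 = 1125 t/yr.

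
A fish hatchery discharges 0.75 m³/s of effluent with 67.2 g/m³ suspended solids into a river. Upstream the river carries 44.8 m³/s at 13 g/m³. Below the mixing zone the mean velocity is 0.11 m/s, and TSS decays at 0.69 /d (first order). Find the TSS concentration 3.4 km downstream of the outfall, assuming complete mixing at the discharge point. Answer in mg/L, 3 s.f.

After complete mixing, C₀ = (0.75·67.2 + 44.8·13) / 45.55 = 13.89 mg/L.
Travel time t = 3400 m / 0.11 m/s = 3.091e+04 s = 0.3577 d.
C = 13.89·exp(−0.69·0.3577) = 13.89·0.7813 = 10.85 mg/L.

10.9 mg/L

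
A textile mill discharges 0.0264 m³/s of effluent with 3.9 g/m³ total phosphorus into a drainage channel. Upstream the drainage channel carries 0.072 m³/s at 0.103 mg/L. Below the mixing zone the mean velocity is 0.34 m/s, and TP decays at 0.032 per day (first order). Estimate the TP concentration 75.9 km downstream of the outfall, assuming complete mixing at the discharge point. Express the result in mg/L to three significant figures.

1.03 mg/L

After complete mixing, C₀ = (0.0264·3.9 + 0.072·0.103) / 0.0984 = 1.122 mg/L.
Travel time t = 7.59e+04 m / 0.34 m/s = 2.232e+05 s = 2.584 d.
C = 1.122·exp(−0.032·2.584) = 1.122·0.9206 = 1.033 mg/L.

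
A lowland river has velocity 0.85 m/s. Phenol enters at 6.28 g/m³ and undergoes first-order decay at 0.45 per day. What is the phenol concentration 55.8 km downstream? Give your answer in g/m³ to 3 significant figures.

4.46 g/m³

Travel time t = 55.8 km / 0.85 m/s = 5.58e+04/0.85 = 6.565e+04 s = 0.7598 d.
First-order decay: C = 6.28·exp(−0.45·0.7598) = 6.28·0.7104 = 4.461 g/m³.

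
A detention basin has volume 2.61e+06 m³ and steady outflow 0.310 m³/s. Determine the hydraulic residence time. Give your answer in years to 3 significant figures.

0.267 yr

Q = 0.310 m³/s × 3.156e+07 s/yr = 9.783e+06 m³/yr.
Hydraulic residence time τ = V/Q = 2.61e+06/9.783e+06 = 0.2668 yr.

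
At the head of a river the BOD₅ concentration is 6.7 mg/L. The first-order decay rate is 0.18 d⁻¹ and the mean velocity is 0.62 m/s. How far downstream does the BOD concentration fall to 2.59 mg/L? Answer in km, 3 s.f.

From C = C₀·e^(−kt), t = ln(C₀/C)/k = ln(6.7/2.59)/0.18 = 0.9504/0.18 = 5.28 d.
Distance = v·t = 0.62 m/s × 4.562e+05 s = 2.829e+05 m = 282.9 km.

283 km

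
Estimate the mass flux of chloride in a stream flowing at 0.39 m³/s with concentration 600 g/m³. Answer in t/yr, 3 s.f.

7380 t/yr

Mass flux = Q·C = 0.39 m³/s × 600 g/m³ = 234 g/s.
= 234 g/s × 31.56 = 7384 t/yr.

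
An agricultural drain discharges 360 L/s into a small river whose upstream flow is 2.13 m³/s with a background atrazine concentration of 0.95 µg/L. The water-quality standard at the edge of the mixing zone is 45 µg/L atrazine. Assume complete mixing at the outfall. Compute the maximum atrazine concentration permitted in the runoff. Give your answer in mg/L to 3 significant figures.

360 L/s = 0.36 m³/s.
0.95 µg/L = 0.00095 mg/L.
45 µg/L = 0.045 mg/L.
Mass balance: 0.045·2.49 = 0.36·Cₑ + 2.13·0.00095.
Cₑ = (0.112 − 0.002023) / 0.36 = 0.3056 mg/L.

0.306 mg/L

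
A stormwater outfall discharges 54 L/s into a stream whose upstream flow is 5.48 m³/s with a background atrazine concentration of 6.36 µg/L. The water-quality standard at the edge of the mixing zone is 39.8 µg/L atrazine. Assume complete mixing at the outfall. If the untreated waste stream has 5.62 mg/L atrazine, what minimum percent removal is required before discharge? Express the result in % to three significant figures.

38.9 %

54 L/s = 0.054 m³/s.
6.36 µg/L = 0.00636 mg/L.
39.8 µg/L = 0.0398 mg/L.
Mass balance: 0.0398·5.534 = 0.054·Cₑ + 5.48·0.00636.
Cₑ = (0.2203 − 0.03485) / 0.054 = 3.433 mg/L.
Required removal = 1 − 3.433/5.62 = 38.91 %.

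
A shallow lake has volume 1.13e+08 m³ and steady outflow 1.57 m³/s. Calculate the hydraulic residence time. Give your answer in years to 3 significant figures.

Q = 1.57 m³/s × 3.156e+07 s/yr = 4.955e+07 m³/yr.
Hydraulic residence time τ = V/Q = 1.13e+08/4.955e+07 = 2.281 yr.

2.28 yr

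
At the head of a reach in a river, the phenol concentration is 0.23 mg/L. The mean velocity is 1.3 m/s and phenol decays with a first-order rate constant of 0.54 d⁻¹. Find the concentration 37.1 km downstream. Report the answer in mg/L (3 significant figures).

Travel time t = 37.1 km / 1.3 m/s = 3.71e+04/1.3 = 2.854e+04 s = 0.3303 d.
First-order decay: C = 0.23·exp(−0.54·0.3303) = 0.23·0.8366 = 0.1924 mg/L.

0.192 mg/L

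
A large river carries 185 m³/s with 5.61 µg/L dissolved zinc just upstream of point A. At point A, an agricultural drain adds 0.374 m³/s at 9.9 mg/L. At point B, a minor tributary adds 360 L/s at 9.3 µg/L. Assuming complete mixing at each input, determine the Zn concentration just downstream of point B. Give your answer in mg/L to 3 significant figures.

0.0255 mg/L

5.61 µg/L = 0.00561 mg/L.
After input A: C = (185·0.00561 + 0.374·9.9) / 185.4 = 0.02557 mg/L.
360 L/s = 0.36 m³/s.
9.3 µg/L = 0.0093 mg/L.
After input B: C = (185.4·0.02557 + 0.36·0.0093) / 185.7 = 0.02554 mg/L.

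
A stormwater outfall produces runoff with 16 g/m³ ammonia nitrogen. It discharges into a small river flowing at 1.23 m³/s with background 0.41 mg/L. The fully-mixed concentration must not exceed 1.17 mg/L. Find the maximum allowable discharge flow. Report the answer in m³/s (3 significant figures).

0.0630 m³/s

Mass balance at complete mixing: C_std·(Q_w + Q_r) = Q_w·C_e + Q_r·C_b.
Rearranging, Q_w = Q_r·(C_std − C_b)/(C_e − C_std) = 1.23·(1.17 − 0.41) / (16 − 1.17) = 0.06303 m³/s.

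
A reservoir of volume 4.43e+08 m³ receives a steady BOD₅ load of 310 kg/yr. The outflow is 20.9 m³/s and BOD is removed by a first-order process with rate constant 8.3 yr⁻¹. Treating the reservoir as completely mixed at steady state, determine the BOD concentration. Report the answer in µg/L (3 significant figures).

0.0715 µg/L

Outflow Q = 20.9 m³/s × 3.156e+07 s/yr = 6.596e+08 m³/yr.
Steady-state CSTR mass balance: W = Q·C + k·V·C, so C = W/(Q + kV).
Q + kV = 6.596e+08 + 8.3·4.43e+08 = 4.336e+09 m³/yr.
C = 310/4.336e+09 = 7.149e-08 kg/m³ = 7.149e-05 mg/L = 0.07149 µg/L.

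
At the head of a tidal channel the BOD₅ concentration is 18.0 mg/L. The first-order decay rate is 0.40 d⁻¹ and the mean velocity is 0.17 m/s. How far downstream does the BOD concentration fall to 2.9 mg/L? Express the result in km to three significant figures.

From C = C₀·e^(−kt), t = ln(C₀/C)/k = ln(18.0/2.9)/0.40 = 1.826/0.40 = 4.564 d.
Distance = v·t = 0.17 m/s × 3.943e+05 s = 6.704e+04 m = 67.04 km.

67.0 km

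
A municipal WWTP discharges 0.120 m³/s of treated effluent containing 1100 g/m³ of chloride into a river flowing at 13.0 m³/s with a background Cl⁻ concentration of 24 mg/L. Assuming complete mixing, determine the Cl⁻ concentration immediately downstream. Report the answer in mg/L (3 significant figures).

33.8 mg/L

Conservation of mass across the mixing zone: C = (0.12·1100 + 13·24) / (0.12 + 13) = 444/13.12 = 33.84 mg/L.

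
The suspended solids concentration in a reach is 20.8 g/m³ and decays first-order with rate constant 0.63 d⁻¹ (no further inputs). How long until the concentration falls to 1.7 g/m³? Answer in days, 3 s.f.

t = ln(C₀/C)/k = ln(20.8/1.7)/0.63 = 2.504/0.63 = 3.975 d.

3.98 d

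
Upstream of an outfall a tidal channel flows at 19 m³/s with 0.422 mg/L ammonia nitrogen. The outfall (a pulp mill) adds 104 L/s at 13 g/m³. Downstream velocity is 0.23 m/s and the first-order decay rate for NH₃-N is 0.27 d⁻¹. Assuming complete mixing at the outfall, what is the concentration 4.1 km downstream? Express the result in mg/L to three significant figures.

104 L/s = 0.104 m³/s.
After complete mixing, C₀ = (0.104·13 + 19·0.422) / 19.1 = 0.4905 mg/L.
Travel time t = 4100 m / 0.23 m/s = 1.783e+04 s = 0.2063 d.
C = 0.4905·exp(−0.27·0.2063) = 0.4905·0.9458 = 0.4639 mg/L.

0.464 mg/L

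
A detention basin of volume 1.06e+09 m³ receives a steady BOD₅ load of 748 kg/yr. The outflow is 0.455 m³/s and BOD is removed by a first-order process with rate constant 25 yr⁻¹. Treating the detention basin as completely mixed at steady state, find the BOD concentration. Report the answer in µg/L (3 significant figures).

0.0282 µg/L

Outflow Q = 0.455 m³/s × 3.156e+07 s/yr = 1.436e+07 m³/yr.
Steady-state CSTR mass balance: W = Q·C + k·V·C, so C = W/(Q + kV).
Q + kV = 1.436e+07 + 25·1.06e+09 = 2.651e+10 m³/yr.
C = 748/2.651e+10 = 2.821e-08 kg/m³ = 2.821e-05 mg/L = 0.02821 µg/L.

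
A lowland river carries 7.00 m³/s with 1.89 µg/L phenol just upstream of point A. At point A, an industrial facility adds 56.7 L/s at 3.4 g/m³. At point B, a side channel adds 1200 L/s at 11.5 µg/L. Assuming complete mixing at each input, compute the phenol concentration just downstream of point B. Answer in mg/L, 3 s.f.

0.0266 mg/L

1.89 µg/L = 0.00189 mg/L.
56.7 L/s = 0.0567 m³/s.
After input A: C = (7·0.00189 + 0.0567·3.4) / 7.057 = 0.02919 mg/L.
1200 L/s = 1.2 m³/s.
11.5 µg/L = 0.0115 mg/L.
After input B: C = (7.057·0.02919 + 1.2·0.0115) / 8.257 = 0.02662 mg/L.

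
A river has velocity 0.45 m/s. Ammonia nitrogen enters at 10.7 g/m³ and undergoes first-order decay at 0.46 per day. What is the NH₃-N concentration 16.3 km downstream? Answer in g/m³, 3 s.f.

8.82 g/m³

Travel time t = 16.3 km / 0.45 m/s = 1.63e+04/0.45 = 3.622e+04 s = 0.4192 d.
First-order decay: C = 10.7·exp(−0.46·0.4192) = 10.7·0.8246 = 8.823 g/m³.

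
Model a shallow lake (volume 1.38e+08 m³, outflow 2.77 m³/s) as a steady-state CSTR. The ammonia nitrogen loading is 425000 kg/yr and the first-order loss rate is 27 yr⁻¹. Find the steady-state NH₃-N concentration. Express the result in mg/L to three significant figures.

0.111 mg/L

Outflow Q = 2.77 m³/s × 3.156e+07 s/yr = 8.741e+07 m³/yr.
Steady-state CSTR mass balance: W = Q·C + k·V·C, so C = W/(Q + kV).
Q + kV = 8.741e+07 + 27·1.38e+08 = 3.813e+09 m³/yr.
C = 425000/3.813e+09 = 0.0001114 kg/m³ = 0.1114 mg/L.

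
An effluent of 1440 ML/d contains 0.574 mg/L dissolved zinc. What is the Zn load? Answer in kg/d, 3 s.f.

1440 ML/d = 16.67 m³/s.
Mass flux = Q·C = 16.67 m³/s × 0.574 g/m³ = 9.567 g/s.
= 9.567 g/s × 86.4 = 826.6 kg/d.

827 kg/d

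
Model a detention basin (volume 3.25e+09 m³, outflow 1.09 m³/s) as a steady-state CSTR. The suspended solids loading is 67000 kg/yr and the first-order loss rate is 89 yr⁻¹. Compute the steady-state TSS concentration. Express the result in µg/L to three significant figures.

0.232 µg/L

Outflow Q = 1.09 m³/s × 3.156e+07 s/yr = 3.44e+07 m³/yr.
Steady-state CSTR mass balance: W = Q·C + k·V·C, so C = W/(Q + kV).
Q + kV = 3.44e+07 + 89·3.25e+09 = 2.893e+11 m³/yr.
C = 67000/2.893e+11 = 2.316e-07 kg/m³ = 0.0002316 mg/L = 0.2316 µg/L.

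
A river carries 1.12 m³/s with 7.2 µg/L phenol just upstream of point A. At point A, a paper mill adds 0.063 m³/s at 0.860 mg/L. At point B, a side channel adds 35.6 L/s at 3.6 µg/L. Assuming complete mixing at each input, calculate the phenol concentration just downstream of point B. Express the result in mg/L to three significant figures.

0.0512 mg/L

7.2 µg/L = 0.0072 mg/L.
After input A: C = (1.12·0.0072 + 0.063·0.86) / 1.183 = 0.05262 mg/L.
35.6 L/s = 0.0356 m³/s.
3.6 µg/L = 0.0036 mg/L.
After input B: C = (1.183·0.05262 + 0.0356·0.0036) / 1.219 = 0.05118 mg/L.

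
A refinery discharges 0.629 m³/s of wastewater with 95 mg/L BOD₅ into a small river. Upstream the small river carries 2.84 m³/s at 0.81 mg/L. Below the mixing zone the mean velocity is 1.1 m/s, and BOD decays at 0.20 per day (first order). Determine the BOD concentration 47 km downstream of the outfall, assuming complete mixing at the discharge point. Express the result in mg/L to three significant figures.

16.2 mg/L

After complete mixing, C₀ = (0.629·95 + 2.84·0.81) / 3.469 = 17.89 mg/L.
Travel time t = 4.7e+04 m / 1.1 m/s = 4.273e+04 s = 0.4945 d.
C = 17.89·exp(−0.20·0.4945) = 17.89·0.9058 = 16.2 mg/L.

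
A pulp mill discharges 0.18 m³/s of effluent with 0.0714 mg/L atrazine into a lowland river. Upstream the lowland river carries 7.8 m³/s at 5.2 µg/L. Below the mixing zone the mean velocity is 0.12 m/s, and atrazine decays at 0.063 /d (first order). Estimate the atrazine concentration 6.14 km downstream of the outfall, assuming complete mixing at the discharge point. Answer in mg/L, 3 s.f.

5.2 µg/L = 0.0052 mg/L.
After complete mixing, C₀ = (0.18·0.0714 + 7.8·0.0052) / 7.98 = 0.006693 mg/L.
Travel time t = 6140 m / 0.12 m/s = 5.117e+04 s = 0.5922 d.
C = 0.006693·exp(−0.063·0.5922) = 0.006693·0.9634 = 0.006448 mg/L.

0.00645 mg/L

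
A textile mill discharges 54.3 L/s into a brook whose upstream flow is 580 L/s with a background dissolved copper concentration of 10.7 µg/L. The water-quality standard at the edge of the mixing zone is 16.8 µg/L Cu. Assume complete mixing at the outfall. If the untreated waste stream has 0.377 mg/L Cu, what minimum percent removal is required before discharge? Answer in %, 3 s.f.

54.3 L/s = 0.0543 m³/s.
580 L/s = 0.58 m³/s.
10.7 µg/L = 0.0107 mg/L.
16.8 µg/L = 0.0168 mg/L.
Mass balance: 0.0168·0.6343 = 0.0543·Cₑ + 0.58·0.0107.
Cₑ = (0.01066 − 0.006206) / 0.0543 = 0.08196 mg/L.
Required removal = 1 − 0.08196/0.377 = 78.26 %.

78.3 %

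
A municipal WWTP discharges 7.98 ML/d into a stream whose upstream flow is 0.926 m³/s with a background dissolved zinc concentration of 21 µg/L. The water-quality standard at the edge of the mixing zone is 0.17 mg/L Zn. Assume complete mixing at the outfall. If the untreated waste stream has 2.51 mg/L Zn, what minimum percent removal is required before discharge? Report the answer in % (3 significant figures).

33.7 %

7.98 ML/d = 0.09236 m³/s.
21 µg/L = 0.021 mg/L.
Mass balance: 0.17·1.018 = 0.09236·Cₑ + 0.926·0.021.
Cₑ = (0.1731 − 0.01945) / 0.09236 = 1.664 mg/L.
Required removal = 1 − 1.664/2.51 = 33.71 %.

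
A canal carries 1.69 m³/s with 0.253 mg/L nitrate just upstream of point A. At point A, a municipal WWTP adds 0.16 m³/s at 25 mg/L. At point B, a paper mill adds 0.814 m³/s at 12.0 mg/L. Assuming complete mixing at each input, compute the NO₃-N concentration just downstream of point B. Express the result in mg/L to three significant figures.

5.33 mg/L

After input A: C = (1.69·0.253 + 0.16·25) / 1.85 = 2.393 mg/L.
After input B: C = (1.85·2.393 + 0.814·12) / 2.664 = 5.329 mg/L.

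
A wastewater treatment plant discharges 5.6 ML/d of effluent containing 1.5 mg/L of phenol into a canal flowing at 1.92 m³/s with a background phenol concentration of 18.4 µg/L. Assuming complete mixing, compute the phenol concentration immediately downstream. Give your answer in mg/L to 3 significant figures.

0.0668 mg/L

5.6 ML/d = 0.06481 m³/s.
18.4 µg/L = 0.0184 mg/L.
Conservation of mass across the mixing zone: C = (0.06481·1.5 + 1.92·0.0184) / (0.06481 + 1.92) = 0.1326/1.985 = 0.06678 mg/L.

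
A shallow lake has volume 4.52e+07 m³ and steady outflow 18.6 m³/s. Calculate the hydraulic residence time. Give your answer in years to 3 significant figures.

Q = 18.6 m³/s × 3.156e+07 s/yr = 5.87e+08 m³/yr.
Hydraulic residence time τ = V/Q = 4.52e+07/5.87e+08 = 0.07701 yr.

0.0770 yr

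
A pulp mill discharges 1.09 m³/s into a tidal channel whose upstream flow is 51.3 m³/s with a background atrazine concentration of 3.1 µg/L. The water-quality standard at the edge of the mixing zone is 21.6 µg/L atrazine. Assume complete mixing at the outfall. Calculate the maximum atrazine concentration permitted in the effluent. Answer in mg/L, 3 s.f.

3.1 µg/L = 0.0031 mg/L.
21.6 µg/L = 0.0216 mg/L.
Mass balance: 0.0216·52.39 = 1.09·Cₑ + 51.3·0.0031.
Cₑ = (1.132 − 0.159) / 1.09 = 0.8923 mg/L.

0.892 mg/L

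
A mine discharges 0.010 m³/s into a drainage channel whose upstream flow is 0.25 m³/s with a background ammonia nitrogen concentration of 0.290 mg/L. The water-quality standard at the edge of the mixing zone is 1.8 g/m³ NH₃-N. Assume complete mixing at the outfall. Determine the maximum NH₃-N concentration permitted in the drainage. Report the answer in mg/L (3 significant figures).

Mass balance: 1.8·0.26 = 0.01·Cₑ + 0.25·0.29.
Cₑ = (0.468 − 0.0725) / 0.01 = 39.55 mg/L.

39.6 mg/L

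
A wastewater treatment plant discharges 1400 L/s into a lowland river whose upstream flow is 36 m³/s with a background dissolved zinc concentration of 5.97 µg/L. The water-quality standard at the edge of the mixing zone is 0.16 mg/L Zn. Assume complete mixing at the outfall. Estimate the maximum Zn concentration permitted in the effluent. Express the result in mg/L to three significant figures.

4.12 mg/L

1400 L/s = 1.4 m³/s.
5.97 µg/L = 0.00597 mg/L.
Mass balance: 0.16·37.4 = 1.4·Cₑ + 36·0.00597.
Cₑ = (5.984 − 0.2149) / 1.4 = 4.121 mg/L.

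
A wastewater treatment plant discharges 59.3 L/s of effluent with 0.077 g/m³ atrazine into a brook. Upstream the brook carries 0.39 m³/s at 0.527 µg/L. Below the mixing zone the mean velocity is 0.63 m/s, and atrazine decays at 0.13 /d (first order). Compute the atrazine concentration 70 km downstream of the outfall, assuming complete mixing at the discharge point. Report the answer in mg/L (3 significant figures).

0.00899 mg/L

59.3 L/s = 0.0593 m³/s.
0.527 µg/L = 0.000527 mg/L.
After complete mixing, C₀ = (0.0593·0.077 + 0.39·0.000527) / 0.4493 = 0.01062 mg/L.
Travel time t = 7e+04 m / 0.63 m/s = 1.111e+05 s = 1.286 d.
C = 0.01062·exp(−0.13·1.286) = 0.01062·0.846 = 0.008985 mg/L.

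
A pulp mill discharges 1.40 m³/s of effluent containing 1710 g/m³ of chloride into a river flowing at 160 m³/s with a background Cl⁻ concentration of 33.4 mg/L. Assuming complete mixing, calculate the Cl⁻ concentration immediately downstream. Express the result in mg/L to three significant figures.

47.9 mg/L

By mass balance at complete mixing, C = (1.4·1710 + 160·33.4) / (1.4 + 160) = 7738/161.4 = 47.94 mg/L.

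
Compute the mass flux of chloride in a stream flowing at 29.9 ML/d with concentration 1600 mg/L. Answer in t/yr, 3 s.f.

29.9 ML/d = 0.3461 m³/s.
Mass flux = Q·C = 0.3461 m³/s × 1600 g/m³ = 553.7 g/s.
= 553.7 g/s × 31.56 = 1.747e+04 t/yr.

17500 t/yr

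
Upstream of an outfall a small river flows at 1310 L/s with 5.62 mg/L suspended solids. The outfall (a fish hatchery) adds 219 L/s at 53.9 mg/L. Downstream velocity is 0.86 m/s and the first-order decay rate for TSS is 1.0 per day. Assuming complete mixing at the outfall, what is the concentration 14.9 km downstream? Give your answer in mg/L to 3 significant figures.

10.3 mg/L

219 L/s = 0.219 m³/s.
1310 L/s = 1.31 m³/s.
After complete mixing, C₀ = (0.219·53.9 + 1.31·5.62) / 1.529 = 12.54 mg/L.
Travel time t = 1.49e+04 m / 0.86 m/s = 1.733e+04 s = 0.2005 d.
C = 12.54·exp(−1.0·0.2005) = 12.54·0.8183 = 10.26 mg/L.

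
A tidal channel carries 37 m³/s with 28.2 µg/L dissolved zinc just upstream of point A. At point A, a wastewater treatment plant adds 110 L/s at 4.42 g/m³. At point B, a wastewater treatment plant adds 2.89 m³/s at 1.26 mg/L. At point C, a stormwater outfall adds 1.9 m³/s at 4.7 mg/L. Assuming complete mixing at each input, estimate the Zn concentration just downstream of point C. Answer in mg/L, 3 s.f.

0.337 mg/L

28.2 µg/L = 0.0282 mg/L.
110 L/s = 0.11 m³/s.
After input A: C = (37·0.0282 + 0.11·4.42) / 37.11 = 0.04122 mg/L.
After input B: C = (37.11·0.04122 + 2.89·1.26) / 40 = 0.1293 mg/L.
After input C: C = (40·0.1293 + 1.9·4.7) / 41.9 = 0.3365 mg/L.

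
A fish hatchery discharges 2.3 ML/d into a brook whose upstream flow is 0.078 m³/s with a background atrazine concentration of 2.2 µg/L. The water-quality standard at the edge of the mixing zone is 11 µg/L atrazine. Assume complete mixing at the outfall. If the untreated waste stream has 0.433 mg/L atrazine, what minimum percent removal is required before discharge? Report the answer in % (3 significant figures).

91.5 %

2.3 ML/d = 0.02662 m³/s.
2.2 µg/L = 0.0022 mg/L.
11 µg/L = 0.011 mg/L.
Mass balance: 0.011·0.1046 = 0.02662·Cₑ + 0.078·0.0022.
Cₑ = (0.001151 − 0.0001716) / 0.02662 = 0.03678 mg/L.
Required removal = 1 − 0.03678/0.433 = 91.5 %.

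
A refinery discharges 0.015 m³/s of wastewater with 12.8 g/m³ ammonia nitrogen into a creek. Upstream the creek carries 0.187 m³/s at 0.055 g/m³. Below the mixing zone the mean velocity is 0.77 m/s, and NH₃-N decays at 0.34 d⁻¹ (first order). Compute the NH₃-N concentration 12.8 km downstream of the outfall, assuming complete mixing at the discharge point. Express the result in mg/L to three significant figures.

0.938 mg/L

After complete mixing, C₀ = (0.015·12.8 + 0.187·0.055) / 0.202 = 1.001 mg/L.
Travel time t = 1.28e+04 m / 0.77 m/s = 1.662e+04 s = 0.1924 d.
C = 1.001·exp(−0.34·0.1924) = 1.001·0.9367 = 0.938 mg/L.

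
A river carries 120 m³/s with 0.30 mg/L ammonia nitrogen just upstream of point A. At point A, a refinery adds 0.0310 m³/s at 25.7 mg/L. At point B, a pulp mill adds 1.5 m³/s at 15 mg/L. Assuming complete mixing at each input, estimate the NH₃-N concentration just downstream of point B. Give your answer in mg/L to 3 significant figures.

After input A: C = (120·0.3 + 0.031·25.7) / 120 = 0.3066 mg/L.
After input B: C = (120·0.3066 + 1.5·15) / 121.5 = 0.4879 mg/L.

0.488 mg/L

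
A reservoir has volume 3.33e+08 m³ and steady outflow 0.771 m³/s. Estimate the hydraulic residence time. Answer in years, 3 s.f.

Q = 0.771 m³/s × 3.156e+07 s/yr = 2.433e+07 m³/yr.
Hydraulic residence time τ = V/Q = 3.33e+08/2.433e+07 = 13.69 yr.

13.7 yr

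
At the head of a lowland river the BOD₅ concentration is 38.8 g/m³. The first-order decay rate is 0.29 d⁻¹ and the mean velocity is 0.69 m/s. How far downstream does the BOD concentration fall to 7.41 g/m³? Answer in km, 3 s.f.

340 km

From C = C₀·e^(−kt), t = ln(C₀/C)/k = ln(38.8/7.41)/0.29 = 1.656/0.29 = 5.709 d.
Distance = v·t = 0.69 m/s × 4.933e+05 s = 3.403e+05 m = 340.3 km.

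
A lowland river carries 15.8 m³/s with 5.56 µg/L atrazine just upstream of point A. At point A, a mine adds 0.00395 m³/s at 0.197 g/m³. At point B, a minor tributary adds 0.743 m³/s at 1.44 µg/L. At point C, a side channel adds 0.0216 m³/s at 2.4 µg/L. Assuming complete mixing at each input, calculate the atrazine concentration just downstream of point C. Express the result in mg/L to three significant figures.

0.00542 mg/L

5.56 µg/L = 0.00556 mg/L.
After input A: C = (15.8·0.00556 + 0.00395·0.197) / 15.8 = 0.005608 mg/L.
1.44 µg/L = 0.00144 mg/L.
After input B: C = (15.8·0.005608 + 0.743·0.00144) / 16.55 = 0.005421 mg/L.
2.4 µg/L = 0.0024 mg/L.
After input C: C = (16.55·0.005421 + 0.0216·0.0024) / 16.57 = 0.005417 mg/L.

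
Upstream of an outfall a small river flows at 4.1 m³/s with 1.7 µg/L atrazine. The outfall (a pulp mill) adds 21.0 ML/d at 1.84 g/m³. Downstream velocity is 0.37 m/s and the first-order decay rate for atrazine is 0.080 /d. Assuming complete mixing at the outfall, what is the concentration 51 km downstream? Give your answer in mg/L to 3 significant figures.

0.0920 mg/L

21.0 ML/d = 0.2431 m³/s.
1.7 µg/L = 0.0017 mg/L.
After complete mixing, C₀ = (0.2431·1.84 + 4.1·0.0017) / 4.343 = 0.1046 mg/L.
Travel time t = 5.1e+04 m / 0.37 m/s = 1.378e+05 s = 1.595 d.
C = 0.1046·exp(−0.080·1.595) = 0.1046·0.8802 = 0.09205 mg/L.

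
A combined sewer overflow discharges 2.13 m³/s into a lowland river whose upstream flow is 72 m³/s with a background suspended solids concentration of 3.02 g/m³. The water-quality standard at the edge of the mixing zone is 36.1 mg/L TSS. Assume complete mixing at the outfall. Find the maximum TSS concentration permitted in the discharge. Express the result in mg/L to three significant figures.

1150 mg/L

Mass balance: 36.1·74.13 = 2.13·Cₑ + 72·3.02.
Cₑ = (2676 − 217.4) / 2.13 = 1154 mg/L.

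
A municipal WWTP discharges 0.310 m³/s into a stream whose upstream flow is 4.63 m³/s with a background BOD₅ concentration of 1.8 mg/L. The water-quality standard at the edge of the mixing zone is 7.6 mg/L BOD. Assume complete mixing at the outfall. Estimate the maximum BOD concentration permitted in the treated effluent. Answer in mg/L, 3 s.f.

Mass balance: 7.6·4.94 = 0.31·Cₑ + 4.63·1.8.
Cₑ = (37.54 − 8.334) / 0.31 = 94.23 mg/L.

94.2 mg/L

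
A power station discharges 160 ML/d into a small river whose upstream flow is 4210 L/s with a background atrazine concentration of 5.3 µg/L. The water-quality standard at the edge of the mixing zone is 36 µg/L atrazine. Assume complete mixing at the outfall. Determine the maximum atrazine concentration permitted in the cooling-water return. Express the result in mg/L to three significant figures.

160 ML/d = 1.852 m³/s.
4210 L/s = 4.21 m³/s.
5.3 µg/L = 0.0053 mg/L.
36 µg/L = 0.036 mg/L.
Mass balance: 0.036·6.062 = 1.852·Cₑ + 4.21·0.0053.
Cₑ = (0.2182 − 0.02231) / 1.852 = 0.1058 mg/L.

0.106 mg/L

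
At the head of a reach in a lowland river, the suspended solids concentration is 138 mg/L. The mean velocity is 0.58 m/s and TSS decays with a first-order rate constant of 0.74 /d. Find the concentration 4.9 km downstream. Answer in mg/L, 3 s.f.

Travel time t = 4.9 km / 0.58 m/s = 4900/0.58 = 8448 s = 0.09778 d.
First-order decay: C = 138·exp(−0.74·0.09778) = 138·0.9302 = 128.4 mg/L.

128 mg/L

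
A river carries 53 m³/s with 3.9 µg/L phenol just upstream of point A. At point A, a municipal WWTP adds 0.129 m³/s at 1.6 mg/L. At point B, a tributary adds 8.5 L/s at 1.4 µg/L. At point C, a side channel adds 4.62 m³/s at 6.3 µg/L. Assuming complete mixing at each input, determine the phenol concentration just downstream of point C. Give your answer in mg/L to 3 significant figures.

3.9 µg/L = 0.0039 mg/L.
After input A: C = (53·0.0039 + 0.129·1.6) / 53.13 = 0.007775 mg/L.
8.5 L/s = 0.0085 m³/s.
1.4 µg/L = 0.0014 mg/L.
After input B: C = (53.13·0.007775 + 0.0085·0.0014) / 53.14 = 0.007774 mg/L.
6.3 µg/L = 0.0063 mg/L.
After input C: C = (53.14·0.007774 + 4.62·0.0063) / 57.76 = 0.007656 mg/L.

0.00766 mg/L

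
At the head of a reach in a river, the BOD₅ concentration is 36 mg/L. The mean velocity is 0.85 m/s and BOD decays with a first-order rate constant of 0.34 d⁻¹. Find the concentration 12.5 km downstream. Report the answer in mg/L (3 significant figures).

Travel time t = 12.5 km / 0.85 m/s = 1.25e+04/0.85 = 1.471e+04 s = 0.1702 d.
First-order decay: C = 36·exp(−0.34·0.1702) = 36·0.9438 = 33.98 mg/L.

34.0 mg/L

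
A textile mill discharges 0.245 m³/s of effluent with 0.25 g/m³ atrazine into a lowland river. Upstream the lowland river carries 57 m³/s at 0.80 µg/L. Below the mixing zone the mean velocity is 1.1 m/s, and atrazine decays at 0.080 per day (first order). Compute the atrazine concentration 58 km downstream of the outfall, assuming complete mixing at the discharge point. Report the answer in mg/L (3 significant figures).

0.80 µg/L = 0.0008 mg/L.
After complete mixing, C₀ = (0.245·0.25 + 57·0.0008) / 57.24 = 0.001867 mg/L.
Travel time t = 5.8e+04 m / 1.1 m/s = 5.273e+04 s = 0.6103 d.
C = 0.001867·exp(−0.080·0.6103) = 0.001867·0.9524 = 0.001778 mg/L.

0.00178 mg/L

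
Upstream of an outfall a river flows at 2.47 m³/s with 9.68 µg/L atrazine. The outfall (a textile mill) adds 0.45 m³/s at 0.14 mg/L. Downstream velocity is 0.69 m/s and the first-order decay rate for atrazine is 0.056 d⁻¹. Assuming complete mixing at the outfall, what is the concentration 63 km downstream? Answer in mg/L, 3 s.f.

0.0281 mg/L

9.68 µg/L = 0.00968 mg/L.
After complete mixing, C₀ = (0.45·0.14 + 2.47·0.00968) / 2.92 = 0.02976 mg/L.
Travel time t = 6.3e+04 m / 0.69 m/s = 9.13e+04 s = 1.057 d.
C = 0.02976·exp(−0.056·1.057) = 0.02976·0.9425 = 0.02805 mg/L.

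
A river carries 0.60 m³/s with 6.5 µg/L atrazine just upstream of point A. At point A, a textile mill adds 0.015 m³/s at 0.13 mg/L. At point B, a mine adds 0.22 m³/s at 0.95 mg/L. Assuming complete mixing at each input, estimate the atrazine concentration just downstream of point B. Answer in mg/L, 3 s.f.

6.5 µg/L = 0.0065 mg/L.
After input A: C = (0.6·0.0065 + 0.015·0.13) / 0.615 = 0.009512 mg/L.
After input B: C = (0.615·0.009512 + 0.22·0.95) / 0.835 = 0.2573 mg/L.

0.257 mg/L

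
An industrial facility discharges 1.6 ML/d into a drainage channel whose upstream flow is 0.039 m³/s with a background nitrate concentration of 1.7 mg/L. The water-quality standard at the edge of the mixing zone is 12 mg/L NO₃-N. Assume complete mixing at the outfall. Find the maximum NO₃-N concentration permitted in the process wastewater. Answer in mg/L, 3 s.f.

33.7 mg/L

1.6 ML/d = 0.01852 m³/s.
Mass balance: 12·0.05752 = 0.01852·Cₑ + 0.039·1.7.
Cₑ = (0.6902 − 0.0663) / 0.01852 = 33.69 mg/L.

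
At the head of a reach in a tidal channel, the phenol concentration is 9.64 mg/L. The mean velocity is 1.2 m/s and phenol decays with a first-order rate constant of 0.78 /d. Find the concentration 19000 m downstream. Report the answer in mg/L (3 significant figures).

Travel time t = 19000 m / 1.2 m/s = 1.9e+04/1.2 = 1.583e+04 s = 0.1833 d.
First-order decay: C = 9.64·exp(−0.78·0.1833) = 9.64·0.8668 = 8.356 mg/L.

8.36 mg/L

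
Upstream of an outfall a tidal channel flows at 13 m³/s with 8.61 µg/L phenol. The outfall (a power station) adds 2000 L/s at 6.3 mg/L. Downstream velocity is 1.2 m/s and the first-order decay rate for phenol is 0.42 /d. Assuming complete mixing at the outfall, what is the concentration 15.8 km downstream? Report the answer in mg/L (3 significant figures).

2000 L/s = 2 m³/s.
8.61 µg/L = 0.00861 mg/L.
After complete mixing, C₀ = (2·6.3 + 13·0.00861) / 15 = 0.8475 mg/L.
Travel time t = 1.58e+04 m / 1.2 m/s = 1.317e+04 s = 0.1524 d.
C = 0.8475·exp(−0.42·0.1524) = 0.8475·0.938 = 0.7949 mg/L.

0.795 mg/L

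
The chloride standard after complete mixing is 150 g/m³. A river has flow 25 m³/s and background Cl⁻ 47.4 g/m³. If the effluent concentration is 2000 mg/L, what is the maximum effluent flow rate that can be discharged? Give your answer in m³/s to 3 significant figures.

1.39 m³/s

Mass balance at complete mixing: C_std·(Q_w + Q_r) = Q_w·C_e + Q_r·C_b.
Rearranging, Q_w = Q_r·(C_std − C_b)/(C_e − C_std) = 25·(150 − 47.4) / (2000 − 150) = 1.386 m³/s.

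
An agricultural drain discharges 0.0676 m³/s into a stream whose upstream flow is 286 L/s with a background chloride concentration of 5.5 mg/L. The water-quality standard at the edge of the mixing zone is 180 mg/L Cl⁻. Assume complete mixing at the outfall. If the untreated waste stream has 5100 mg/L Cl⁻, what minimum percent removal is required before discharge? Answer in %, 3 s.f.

82.0 %

286 L/s = 0.286 m³/s.
Mass balance: 180·0.3536 = 0.0676·Cₑ + 0.286·5.5.
Cₑ = (63.65 − 1.573) / 0.0676 = 918.3 mg/L.
Required removal = 1 − 918.3/5100 = 81.99 %.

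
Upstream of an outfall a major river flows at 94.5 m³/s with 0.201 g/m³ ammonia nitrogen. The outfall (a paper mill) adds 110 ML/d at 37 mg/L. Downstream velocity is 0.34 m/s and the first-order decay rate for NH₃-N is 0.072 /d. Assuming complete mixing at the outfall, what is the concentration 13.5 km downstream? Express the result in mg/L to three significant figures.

0.668 mg/L

110 ML/d = 1.273 m³/s.
After complete mixing, C₀ = (1.273·37 + 94.5·0.201) / 95.77 = 0.6902 mg/L.
Travel time t = 1.35e+04 m / 0.34 m/s = 3.971e+04 s = 0.4596 d.
C = 0.6902·exp(−0.072·0.4596) = 0.6902·0.9675 = 0.6677 mg/L.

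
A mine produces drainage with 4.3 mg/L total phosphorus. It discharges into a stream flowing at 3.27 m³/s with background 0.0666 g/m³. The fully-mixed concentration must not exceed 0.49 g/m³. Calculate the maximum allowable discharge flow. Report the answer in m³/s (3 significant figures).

Mass balance at complete mixing: C_std·(Q_w + Q_r) = Q_w·C_e + Q_r·C_b.
Rearranging, Q_w = Q_r·(C_std − C_b)/(C_e − C_std) = 3.27·(0.49 − 0.0666) / (4.3 − 0.49) = 0.3634 m³/s.

0.363 m³/s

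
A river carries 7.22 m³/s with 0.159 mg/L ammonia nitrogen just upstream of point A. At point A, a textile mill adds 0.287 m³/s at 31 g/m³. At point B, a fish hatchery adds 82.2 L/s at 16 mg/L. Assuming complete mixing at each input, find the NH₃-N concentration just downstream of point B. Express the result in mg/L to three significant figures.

1.50 mg/L

After input A: C = (7.22·0.159 + 0.287·31) / 7.507 = 1.338 mg/L.
82.2 L/s = 0.0822 m³/s.
After input B: C = (7.507·1.338 + 0.0822·16) / 7.589 = 1.497 mg/L.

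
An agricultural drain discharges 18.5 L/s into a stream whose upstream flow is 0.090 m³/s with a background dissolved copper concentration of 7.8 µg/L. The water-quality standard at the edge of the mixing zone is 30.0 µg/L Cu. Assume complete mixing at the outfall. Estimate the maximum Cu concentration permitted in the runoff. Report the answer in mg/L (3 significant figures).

18.5 L/s = 0.0185 m³/s.
7.8 µg/L = 0.0078 mg/L.
30.0 µg/L = 0.03 mg/L.
Mass balance: 0.03·0.1085 = 0.0185·Cₑ + 0.09·0.0078.
Cₑ = (0.003255 − 0.000702) / 0.0185 = 0.138 mg/L.

0.138 mg/L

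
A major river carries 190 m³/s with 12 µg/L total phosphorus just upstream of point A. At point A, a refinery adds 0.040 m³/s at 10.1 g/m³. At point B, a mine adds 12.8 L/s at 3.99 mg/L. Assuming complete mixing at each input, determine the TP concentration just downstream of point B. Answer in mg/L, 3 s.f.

0.0144 mg/L

12 µg/L = 0.012 mg/L.
After input A: C = (190·0.012 + 0.04·10.1) / 190 = 0.01412 mg/L.
12.8 L/s = 0.0128 m³/s.
After input B: C = (190·0.01412 + 0.0128·3.99) / 190.1 = 0.01439 mg/L.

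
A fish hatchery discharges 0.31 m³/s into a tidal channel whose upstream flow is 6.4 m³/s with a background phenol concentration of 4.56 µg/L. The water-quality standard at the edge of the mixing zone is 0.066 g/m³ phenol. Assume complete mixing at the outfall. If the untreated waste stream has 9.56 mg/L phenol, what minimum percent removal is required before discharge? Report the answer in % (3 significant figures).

4.56 µg/L = 0.00456 mg/L.
Mass balance: 0.066·6.71 = 0.31·Cₑ + 6.4·0.00456.
Cₑ = (0.4429 − 0.02918) / 0.31 = 1.334 mg/L.
Required removal = 1 − 1.334/9.56 = 86.04 %.

86.0 %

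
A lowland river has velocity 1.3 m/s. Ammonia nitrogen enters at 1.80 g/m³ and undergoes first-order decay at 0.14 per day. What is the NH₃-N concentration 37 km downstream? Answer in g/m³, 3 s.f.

1.72 g/m³

Travel time t = 37 km / 1.3 m/s = 3.7e+04/1.3 = 2.846e+04 s = 0.3294 d.
First-order decay: C = 1.80·exp(−0.14·0.3294) = 1.80·0.9549 = 1.719 g/m³.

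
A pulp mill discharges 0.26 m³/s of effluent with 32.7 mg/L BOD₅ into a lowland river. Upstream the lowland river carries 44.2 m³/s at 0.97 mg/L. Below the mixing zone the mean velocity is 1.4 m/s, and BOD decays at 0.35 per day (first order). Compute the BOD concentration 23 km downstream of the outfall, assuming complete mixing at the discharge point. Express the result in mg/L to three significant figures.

1.08 mg/L

After complete mixing, C₀ = (0.26·32.7 + 44.2·0.97) / 44.46 = 1.156 mg/L.
Travel time t = 2.3e+04 m / 1.4 m/s = 1.643e+04 s = 0.1901 d.
C = 1.156·exp(−0.35·0.1901) = 1.156·0.9356 = 1.081 mg/L.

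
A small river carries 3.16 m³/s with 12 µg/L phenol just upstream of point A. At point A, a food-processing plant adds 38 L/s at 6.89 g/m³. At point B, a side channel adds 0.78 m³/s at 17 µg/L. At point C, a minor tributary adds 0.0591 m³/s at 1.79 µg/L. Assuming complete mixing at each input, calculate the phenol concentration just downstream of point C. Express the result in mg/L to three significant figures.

12 µg/L = 0.012 mg/L.
38 L/s = 0.038 m³/s.
After input A: C = (3.16·0.012 + 0.038·6.89) / 3.198 = 0.09373 mg/L.
17 µg/L = 0.017 mg/L.
After input B: C = (3.198·0.09373 + 0.78·0.017) / 3.978 = 0.07868 mg/L.
1.79 µg/L = 0.00179 mg/L.
After input C: C = (3.978·0.07868 + 0.0591·0.00179) / 4.037 = 0.07756 mg/L.

0.0776 mg/L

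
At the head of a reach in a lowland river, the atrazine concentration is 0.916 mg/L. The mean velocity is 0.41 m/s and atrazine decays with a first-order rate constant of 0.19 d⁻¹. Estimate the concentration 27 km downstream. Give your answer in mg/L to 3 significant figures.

Travel time t = 27 km / 0.41 m/s = 2.7e+04/0.41 = 6.585e+04 s = 0.7622 d.
First-order decay: C = 0.916·exp(−0.19·0.7622) = 0.916·0.8652 = 0.7925 mg/L.

0.793 mg/L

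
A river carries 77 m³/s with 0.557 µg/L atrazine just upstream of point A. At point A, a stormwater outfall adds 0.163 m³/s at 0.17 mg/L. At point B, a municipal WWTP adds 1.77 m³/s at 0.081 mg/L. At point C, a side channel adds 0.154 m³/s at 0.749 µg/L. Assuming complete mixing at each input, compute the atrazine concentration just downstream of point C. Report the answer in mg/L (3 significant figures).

0.00271 mg/L

0.557 µg/L = 0.000557 mg/L.
After input A: C = (77·0.000557 + 0.163·0.17) / 77.16 = 0.0009149 mg/L.
After input B: C = (77.16·0.0009149 + 1.77·0.081) / 78.93 = 0.002711 mg/L.
0.749 µg/L = 0.000749 mg/L.
After input C: C = (78.93·0.002711 + 0.154·0.000749) / 79.09 = 0.002707 mg/L.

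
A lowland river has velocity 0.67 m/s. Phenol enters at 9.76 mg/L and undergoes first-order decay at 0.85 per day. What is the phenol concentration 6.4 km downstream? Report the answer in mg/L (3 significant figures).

8.88 mg/L

Travel time t = 6.4 km / 0.67 m/s = 6400/0.67 = 9552 s = 0.1106 d.
First-order decay: C = 9.76·exp(−0.85·0.1106) = 9.76·0.9103 = 8.885 mg/L.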